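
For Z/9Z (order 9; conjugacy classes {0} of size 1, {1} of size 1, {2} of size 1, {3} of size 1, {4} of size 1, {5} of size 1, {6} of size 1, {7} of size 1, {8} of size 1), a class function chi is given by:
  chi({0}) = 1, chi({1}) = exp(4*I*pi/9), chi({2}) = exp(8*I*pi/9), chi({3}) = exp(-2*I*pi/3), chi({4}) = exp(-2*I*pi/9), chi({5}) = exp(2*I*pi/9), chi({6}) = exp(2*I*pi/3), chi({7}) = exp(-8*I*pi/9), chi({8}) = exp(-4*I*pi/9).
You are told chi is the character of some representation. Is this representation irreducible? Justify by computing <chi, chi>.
Irreducible: <chi, chi> = 1.

<chi, chi> = (1/|G|) sum_C |C| * |chi(C)|^2 = (1/9)[1*|1|^2 + 1*|exp(4*I*pi/9)|^2 + 1*|exp(8*I*pi/9)|^2 + 1*|exp(-2*I*pi/3)|^2 + 1*|exp(-2*I*pi/9)|^2 + 1*|exp(2*I*pi/9)|^2 + 1*|exp(2*I*pi/3)|^2 + 1*|exp(-8*I*pi/9)|^2 + 1*|exp(-4*I*pi/9)|^2]
  = (1/9)[(1) + (1) + (1) + (1) + (1) + (1) + (1) + (1) + (1)] = 9/9 = 1.
(Exp terms are combined using exp(i*s)*conj(exp(i*t)) = exp(i*(s-t)), and sums of them are collapsed using the identity that for every m > 1 the m distinct m-th roots of unity sum to 0, e.g. 1 + exp(2*I*pi/3) + exp(-2*I*pi/3) = 0.)
A character is irreducible iff <chi, chi> = 1, so this representation is irreducible.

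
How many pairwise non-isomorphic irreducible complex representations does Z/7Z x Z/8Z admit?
56

Derivation: The number of irreducible complex representations of a finite group equals its number of conjugacy classes. Z/7Z x Z/8Z is abelian of order 56, so every element is its own conjugacy class: 56 classes, so Z/7Z x Z/8Z (order 56) has exactly 56 irreducible complex representations.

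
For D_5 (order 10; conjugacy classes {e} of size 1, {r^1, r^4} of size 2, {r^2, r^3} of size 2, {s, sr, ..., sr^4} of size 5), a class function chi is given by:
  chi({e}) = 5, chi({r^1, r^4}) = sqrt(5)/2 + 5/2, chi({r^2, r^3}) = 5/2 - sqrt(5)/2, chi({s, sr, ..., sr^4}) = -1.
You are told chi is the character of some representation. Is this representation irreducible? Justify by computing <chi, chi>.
Not irreducible (reducible): <chi, chi> = 6 > 1.

Working: <chi, chi> = (1/|G|) sum_C |C| * |chi(C)|^2 = (1/10)[1*|5|^2 + 2*|sqrt(5)/2 + 5/2|^2 + 2*|5/2 - sqrt(5)/2|^2 + 5*|-1|^2]
  = (1/10)[(25) + (5*sqrt(5) + 15) + (15 - 5*sqrt(5)) + (5)] = 60/10 = 6.
A character is irreducible iff <chi, chi> = 1, so this representation is reducible.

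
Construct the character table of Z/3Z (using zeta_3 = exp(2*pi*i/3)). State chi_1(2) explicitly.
Character table of Z/3Z (irreps indexed chi_0,...,chi_2 with chi_k(m) = zeta_3^(k*m), zeta_3 = exp(2*pi*i/3)):
  irrep \ class  {0} (size 1)  {1} (size 1)    {2} (size 1)  
  chi_0          1             1               1             
  chi_1          1             exp(2*I*pi/3)   exp(-2*I*pi/3)
  chi_2          1             exp(-2*I*pi/3)  exp(2*I*pi/3) 

Spot check: chi_1(2) = zeta_3^(1*2) = zeta_3^2 = exp(-2*I*pi/3).

Z/3Z is abelian, so all 3 irreducible complex representations are 1-dimensional. They are given by chi_k(m) = zeta_3^(k*m) for k = 0,...,2. Row orthogonality: sum_m chi_k(m) conj(chi_l(m)) = 3 * [k = l].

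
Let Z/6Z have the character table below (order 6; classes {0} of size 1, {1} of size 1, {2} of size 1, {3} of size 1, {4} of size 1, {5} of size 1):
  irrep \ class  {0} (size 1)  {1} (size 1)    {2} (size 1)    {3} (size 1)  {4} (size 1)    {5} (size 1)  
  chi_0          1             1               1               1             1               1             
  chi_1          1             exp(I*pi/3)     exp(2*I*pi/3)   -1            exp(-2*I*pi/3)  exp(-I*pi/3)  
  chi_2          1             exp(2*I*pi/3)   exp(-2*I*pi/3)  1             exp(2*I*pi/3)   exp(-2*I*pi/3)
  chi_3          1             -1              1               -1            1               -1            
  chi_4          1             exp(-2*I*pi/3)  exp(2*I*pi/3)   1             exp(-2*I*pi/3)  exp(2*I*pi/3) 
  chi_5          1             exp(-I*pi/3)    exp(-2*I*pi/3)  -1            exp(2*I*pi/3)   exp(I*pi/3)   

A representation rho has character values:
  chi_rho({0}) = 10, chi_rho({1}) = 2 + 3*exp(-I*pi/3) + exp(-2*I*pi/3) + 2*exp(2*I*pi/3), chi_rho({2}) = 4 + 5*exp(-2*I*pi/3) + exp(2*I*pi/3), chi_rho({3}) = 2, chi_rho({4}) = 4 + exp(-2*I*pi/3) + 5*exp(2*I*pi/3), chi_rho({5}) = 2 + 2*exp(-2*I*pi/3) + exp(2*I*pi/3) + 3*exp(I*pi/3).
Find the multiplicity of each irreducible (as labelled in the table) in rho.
Multiplicities: chi_0: 3, chi_1: 0, chi_2: 2, chi_3: 1, chi_4: 1, chi_5: 3.

Derivation: Use <chi_rho, chi> = (1/|G|) sum_C |C| * chi_rho(C) * conj(chi(C)) with |G| = 6 for each irreducible chi in the table:
  <chi_rho, chi_0> = (1/6)[1*(10)*conj(1) + 1*(2 + 3*exp(-I*pi/3) + exp(-2*I*pi/3) + 2*exp(2*I*pi/3))*conj(1) + 1*(4 + 5*exp(-2*I*pi/3) + exp(2*I*pi/3))*conj(1) + 1*(2)*conj(1) + 1*(4 + exp(-2*I*pi/3) + 5*exp(2*I*pi/3))*conj(1) + 1*(2 + 2*exp(-2*I*pi/3) + exp(2*I*pi/3) + 3*exp(I*pi/3))*conj(1)]
      = (1/6)[(10) + (2 + 3*exp(-I*pi/3) + exp(-2*I*pi/3) + 2*exp(2*I*pi/3)) + (4 + 5*exp(-2*I*pi/3) + exp(2*I*pi/3)) + (2) + (4 + exp(-2*I*pi/3) + 5*exp(2*I*pi/3)) + (2 + 2*exp(-2*I*pi/3) + exp(2*I*pi/3) + 3*exp(I*pi/3))] = 18/6 = 3
  <chi_rho, chi_1> = (1/6)[1*(10)*conj(1) + 1*(2 + 3*exp(-I*pi/3) + exp(-2*I*pi/3) + 2*exp(2*I*pi/3))*conj(exp(I*pi/3)) + 1*(4 + 5*exp(-2*I*pi/3) + exp(2*I*pi/3))*conj(exp(2*I*pi/3)) + 1*(2)*conj(-1) + 1*(4 + exp(-2*I*pi/3) + 5*exp(2*I*pi/3))*conj(exp(-2*I*pi/3)) + 1*(2 + 2*exp(-2*I*pi/3) + exp(2*I*pi/3) + 3*exp(I*pi/3))*conj(exp(-I*pi/3))]
      = (1/6)[(10) + (-1 + 3*exp(-2*I*pi/3) + 2*exp(-I*pi/3) + 2*exp(I*pi/3)) + (1 + 4*exp(-2*I*pi/3) + 5*exp(2*I*pi/3)) + (-2) + (1 + 5*exp(-2*I*pi/3) + 4*exp(2*I*pi/3)) + (-1 + 2*exp(-I*pi/3) + 2*exp(I*pi/3) + 3*exp(2*I*pi/3))] = 0/6 = 0
  <chi_rho, chi_2> = (1/6)[1*(10)*conj(1) + 1*(2 + 3*exp(-I*pi/3) + exp(-2*I*pi/3) + 2*exp(2*I*pi/3))*conj(exp(2*I*pi/3)) + 1*(4 + 5*exp(-2*I*pi/3) + exp(2*I*pi/3))*conj(exp(-2*I*pi/3)) + 1*(2)*conj(1) + 1*(4 + exp(-2*I*pi/3) + 5*exp(2*I*pi/3))*conj(exp(2*I*pi/3)) + 1*(2 + 2*exp(-2*I*pi/3) + exp(2*I*pi/3) + 3*exp(I*pi/3))*conj(exp(-2*I*pi/3))]
      = (1/6)[(10) + (-1 + 2*exp(-2*I*pi/3) + exp(2*I*pi/3)) + (5 + exp(-2*I*pi/3) + 4*exp(2*I*pi/3)) + (2) + (5 + 4*exp(-2*I*pi/3) + exp(2*I*pi/3)) + (-1 + exp(-2*I*pi/3) + 2*exp(2*I*pi/3))] = 12/6 = 2
  <chi_rho, chi_3> = (1/6)[1*(10)*conj(1) + 1*(2 + 3*exp(-I*pi/3) + exp(-2*I*pi/3) + 2*exp(2*I*pi/3))*conj(-1) + 1*(4 + 5*exp(-2*I*pi/3) + exp(2*I*pi/3))*conj(1) + 1*(2)*conj(-1) + 1*(4 + exp(-2*I*pi/3) + 5*exp(2*I*pi/3))*conj(1) + 1*(2 + 2*exp(-2*I*pi/3) + exp(2*I*pi/3) + 3*exp(I*pi/3))*conj(-1)]
      = (1/6)[(10) + (-2 - 2*exp(2*I*pi/3) - exp(-2*I*pi/3) - 3*exp(-I*pi/3)) + (4 + 5*exp(-2*I*pi/3) + exp(2*I*pi/3)) + (-2) + (4 + exp(-2*I*pi/3) + 5*exp(2*I*pi/3)) + (-2 - 3*exp(I*pi/3) - exp(2*I*pi/3) - 2*exp(-2*I*pi/3))] = 6/6 = 1
  <chi_rho, chi_4> = (1/6)[1*(10)*conj(1) + 1*(2 + 3*exp(-I*pi/3) + exp(-2*I*pi/3) + 2*exp(2*I*pi/3))*conj(exp(-2*I*pi/3)) + 1*(4 + 5*exp(-2*I*pi/3) + exp(2*I*pi/3))*conj(exp(2*I*pi/3)) + 1*(2)*conj(1) + 1*(4 + exp(-2*I*pi/3) + 5*exp(2*I*pi/3))*conj(exp(-2*I*pi/3)) + 1*(2 + 2*exp(-2*I*pi/3) + exp(2*I*pi/3) + 3*exp(I*pi/3))*conj(exp(2*I*pi/3))]
      = (1/6)[(10) + (1 + 2*exp(-2*I*pi/3) + 2*exp(2*I*pi/3) + 3*exp(I*pi/3)) + (1 + 4*exp(-2*I*pi/3) + 5*exp(2*I*pi/3)) + (2) + (1 + 5*exp(-2*I*pi/3) + 4*exp(2*I*pi/3)) + (1 + 3*exp(-I*pi/3) + 2*exp(-2*I*pi/3) + 2*exp(2*I*pi/3))] = 6/6 = 1
  <chi_rho, chi_5> = (1/6)[1*(10)*conj(1) + 1*(2 + 3*exp(-I*pi/3) + exp(-2*I*pi/3) + 2*exp(2*I*pi/3))*conj(exp(-I*pi/3)) + 1*(4 + 5*exp(-2*I*pi/3) + exp(2*I*pi/3))*conj(exp(-2*I*pi/3)) + 1*(2)*conj(-1) + 1*(4 + exp(-2*I*pi/3) + 5*exp(2*I*pi/3))*conj(exp(2*I*pi/3)) + 1*(2 + 2*exp(-2*I*pi/3) + exp(2*I*pi/3) + 3*exp(I*pi/3))*conj(exp(I*pi/3))]
      = (1/6)[(10) + (1 + exp(-I*pi/3) + 2*exp(I*pi/3)) + (5 + exp(-2*I*pi/3) + 4*exp(2*I*pi/3)) + (-2) + (5 + 4*exp(-2*I*pi/3) + exp(2*I*pi/3)) + (1 + 2*exp(-I*pi/3) + exp(I*pi/3))] = 18/6 = 3
(Exp terms are combined using exp(i*s)*conj(exp(i*t)) = exp(i*(s-t)), and sums of them are collapsed using the identity that for every m > 1 the m distinct m-th roots of unity sum to 0, e.g. 1 + exp(2*I*pi/3) + exp(-2*I*pi/3) = 0.)
Dimension check: dim(rho) = sum (mult * dim) = 3*1 + 0*1 + 2*1 + 1*1 + 1*1 + 3*1 = 10 = chi_rho(e) = 10.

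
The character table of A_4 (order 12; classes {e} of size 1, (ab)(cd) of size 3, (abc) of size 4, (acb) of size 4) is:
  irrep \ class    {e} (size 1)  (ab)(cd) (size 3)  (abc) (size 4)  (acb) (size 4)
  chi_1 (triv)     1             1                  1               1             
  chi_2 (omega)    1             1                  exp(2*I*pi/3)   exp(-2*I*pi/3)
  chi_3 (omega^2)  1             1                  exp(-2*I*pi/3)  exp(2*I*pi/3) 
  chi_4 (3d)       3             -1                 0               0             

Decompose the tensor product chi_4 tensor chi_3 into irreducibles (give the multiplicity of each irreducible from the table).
chi_4 tensor chi_3 = chi_4 (all other irreducibles have multiplicity 0).

Argument: The character of a tensor product is the pointwise product (chi_4 * chi_3)(C) = chi_4(C) * chi_3(C):
  {e}: (3)*(1), (ab)(cd): (-1)*(1), (abc): (0)*(exp(-2*I*pi/3)), (acb): (0)*(exp(2*I*pi/3))
so (chi_4 * chi_3) takes values
  {e} -> 3, (ab)(cd) -> -1, (abc) -> 0, (acb) -> 0.
Now take the inner product of this character with each irreducible chi from the table, <chi_4*chi_3, chi> = (1/12) sum_C |C| (chi_4*chi_3)(C) conj(chi(C)):
  <chi_4*chi_3, chi_1> = (1/12)[1*(3)*conj(1) + 3*(-1)*conj(1) + 4*(0)*conj(1) + 4*(0)*conj(1)]
      = (1/12)[(3) + (-3) + (0) + (0)] = 0/12 = 0
  <chi_4*chi_3, chi_2> = (1/12)[1*(3)*conj(1) + 3*(-1)*conj(1) + 4*(0)*conj(exp(2*I*pi/3)) + 4*(0)*conj(exp(-2*I*pi/3))]
      = (1/12)[(3) + (-3) + (0) + (0)] = 0/12 = 0
  <chi_4*chi_3, chi_3> = (1/12)[1*(3)*conj(1) + 3*(-1)*conj(1) + 4*(0)*conj(exp(-2*I*pi/3)) + 4*(0)*conj(exp(2*I*pi/3))]
      = (1/12)[(3) + (-3) + (0) + (0)] = 0/12 = 0
  <chi_4*chi_3, chi_4> = (1/12)[1*(3)*conj(3) + 3*(-1)*conj(-1) + 4*(0)*conj(0) + 4*(0)*conj(0)]
      = (1/12)[(9) + (3) + (0) + (0)] = 12/12 = 1
(Exp terms are combined using exp(i*s)*conj(exp(i*t)) = exp(i*(s-t)), and sums of them are collapsed using the identity that for every m > 1 the m distinct m-th roots of unity sum to 0, e.g. 1 + exp(2*I*pi/3) + exp(-2*I*pi/3) = 0.)
Hence the multiplicities are chi_4: 1. Dimension check: dim(chi_4)*dim(chi_3) = 3*1 = 3 and sum (mult * dim) = 1*3 = 3.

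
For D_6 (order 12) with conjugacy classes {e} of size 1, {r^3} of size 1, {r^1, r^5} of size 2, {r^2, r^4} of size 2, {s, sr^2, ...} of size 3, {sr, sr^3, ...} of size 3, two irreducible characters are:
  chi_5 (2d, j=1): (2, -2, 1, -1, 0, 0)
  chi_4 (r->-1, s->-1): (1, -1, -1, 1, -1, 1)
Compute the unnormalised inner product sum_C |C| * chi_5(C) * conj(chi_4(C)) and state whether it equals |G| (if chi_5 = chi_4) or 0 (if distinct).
Sum = 0; so <chi_5, chi_4> = 0 (distinct irreducibles are orthogonal).

Reasoning: Compute term by term over conjugacy classes (|C| * chi_5(C) * conj(chi_4(C))):
  1*(2)*conj(1) + 1*(-2)*conj(-1) + 2*(1)*conj(-1) + 2*(-1)*conj(1) + 3*(0)*conj(-1) + 3*(0)*conj(1)
  = (2) + (2) + (-2) + (-2) + (0) + (0)
  = 0.
Dividing by |G| = 12 gives 0/12 = 0, matching the row-orthogonality relation <chi_5, chi_4> = [chi_5 = chi_4].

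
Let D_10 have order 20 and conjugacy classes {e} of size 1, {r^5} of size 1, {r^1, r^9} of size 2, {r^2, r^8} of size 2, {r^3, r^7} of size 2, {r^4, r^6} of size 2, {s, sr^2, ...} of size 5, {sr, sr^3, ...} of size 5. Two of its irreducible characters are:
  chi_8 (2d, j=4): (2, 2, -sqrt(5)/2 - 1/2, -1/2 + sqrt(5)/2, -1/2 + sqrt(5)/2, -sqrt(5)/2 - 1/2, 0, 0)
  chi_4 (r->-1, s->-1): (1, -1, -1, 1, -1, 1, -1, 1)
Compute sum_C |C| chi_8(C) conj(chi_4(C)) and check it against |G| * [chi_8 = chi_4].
Sum = 0; so <chi_8, chi_4> = 0 (distinct irreducibles are orthogonal).

Proof sketch: Compute term by term over conjugacy classes (|C| * chi_8(C) * conj(chi_4(C))):
  1*(2)*conj(1) + 1*(2)*conj(-1) + 2*(-sqrt(5)/2 - 1/2)*conj(-1) + 2*(-1/2 + sqrt(5)/2)*conj(1) + 2*(-1/2 + sqrt(5)/2)*conj(-1) + 2*(-sqrt(5)/2 - 1/2)*conj(1) + 5*(0)*conj(-1) + 5*(0)*conj(1)
  = (2) + (-2) + (1 + sqrt(5)) + (-1 + sqrt(5)) + (1 - sqrt(5)) + (-sqrt(5) - 1) + (0) + (0)
  = 0.
Dividing by |G| = 20 gives 0/20 = 0, matching the row-orthogonality relation <chi_8, chi_4> = [chi_8 = chi_4].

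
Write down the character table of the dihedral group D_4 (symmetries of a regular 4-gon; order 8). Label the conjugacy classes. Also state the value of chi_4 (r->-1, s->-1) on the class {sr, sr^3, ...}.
Conjugacy classes: {e} of size 1, {r^2} of size 1, {r^1, r^3} of size 2, {s, sr^2, ...} of size 2, {sr, sr^3, ...} of size 2.
Character table:
  irrep \ class              {e} (size 1)  {r^2} (size 1)  {r^1, r^3} (size 2)  {s, sr^2, ...} (size 2)  {sr, sr^3, ...} (size 2)
  chi_1 (triv)               1             1               1                    1                        1                       
  chi_2 (sign: r->1, s->-1)  1             1               1                    -1                       -1                      
  chi_3 (r->-1, s->1)        1             1               -1                   1                        -1                      
  chi_4 (r->-1, s->-1)       1             1               -1                   -1                       1                       
  chi_5 (2d, j=1)            2             -2              0                    0                        0                       

Spot check: chi_4 (r->-1, s->-1) on {sr, sr^3, ...} = 1.

Proof sketch: D_4 has order 2*4 = 8 with 5 conjugacy classes, hence 5 irreducibles. Sum of squared dims 1 + 1 + 1 + 1 + 4 = 8 = |G|. Linear characters come from the abelianisation; the 2-dimensional irreps have character r^k -> 2*cos(2*pi*j*k/4), reflections -> 0.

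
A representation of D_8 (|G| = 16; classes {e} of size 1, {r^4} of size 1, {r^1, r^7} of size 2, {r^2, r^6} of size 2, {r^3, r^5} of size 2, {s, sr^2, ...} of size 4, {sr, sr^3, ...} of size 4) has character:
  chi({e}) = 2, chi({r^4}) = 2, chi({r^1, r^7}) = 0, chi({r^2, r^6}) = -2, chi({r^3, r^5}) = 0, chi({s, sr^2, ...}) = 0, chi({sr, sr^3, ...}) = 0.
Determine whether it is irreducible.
Irreducible: <chi, chi> = 1.

Working: <chi, chi> = (1/|G|) sum_C |C| * |chi(C)|^2 = (1/16)[1*|2|^2 + 1*|2|^2 + 2*|0|^2 + 2*|-2|^2 + 2*|0|^2 + 4*|0|^2 + 4*|0|^2]
  = (1/16)[(4) + (4) + (0) + (8) + (0) + (0) + (0)] = 16/16 = 1.
A character is irreducible iff <chi, chi> = 1, so this representation is irreducible.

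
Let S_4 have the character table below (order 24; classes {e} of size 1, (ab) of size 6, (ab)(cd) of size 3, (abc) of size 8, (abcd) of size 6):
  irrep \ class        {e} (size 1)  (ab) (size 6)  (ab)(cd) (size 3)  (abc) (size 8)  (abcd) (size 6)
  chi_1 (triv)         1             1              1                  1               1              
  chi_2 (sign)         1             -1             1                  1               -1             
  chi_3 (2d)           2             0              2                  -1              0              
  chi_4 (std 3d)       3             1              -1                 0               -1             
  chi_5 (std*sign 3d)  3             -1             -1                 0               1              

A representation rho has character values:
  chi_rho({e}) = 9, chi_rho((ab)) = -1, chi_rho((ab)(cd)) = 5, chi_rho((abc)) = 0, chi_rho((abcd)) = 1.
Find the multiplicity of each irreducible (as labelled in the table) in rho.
Multiplicities: chi_1: 1, chi_2: 1, chi_3: 2, chi_4: 0, chi_5: 1.

Proof sketch: Use <chi_rho, chi> = (1/|G|) sum_C |C| * chi_rho(C) * conj(chi(C)) with |G| = 24 for each irreducible chi in the table:
  <chi_rho, chi_1> = (1/24)[1*(9)*conj(1) + 6*(-1)*conj(1) + 3*(5)*conj(1) + 8*(0)*conj(1) + 6*(1)*conj(1)]
      = (1/24)[(9) + (-6) + (15) + (0) + (6)] = 24/24 = 1
  <chi_rho, chi_2> = (1/24)[1*(9)*conj(1) + 6*(-1)*conj(-1) + 3*(5)*conj(1) + 8*(0)*conj(1) + 6*(1)*conj(-1)]
      = (1/24)[(9) + (6) + (15) + (0) + (-6)] = 24/24 = 1
  <chi_rho, chi_3> = (1/24)[1*(9)*conj(2) + 6*(-1)*conj(0) + 3*(5)*conj(2) + 8*(0)*conj(-1) + 6*(1)*conj(0)]
      = (1/24)[(18) + (0) + (30) + (0) + (0)] = 48/24 = 2
  <chi_rho, chi_4> = (1/24)[1*(9)*conj(3) + 6*(-1)*conj(1) + 3*(5)*conj(-1) + 8*(0)*conj(0) + 6*(1)*conj(-1)]
      = (1/24)[(27) + (-6) + (-15) + (0) + (-6)] = 0/24 = 0
  <chi_rho, chi_5> = (1/24)[1*(9)*conj(3) + 6*(-1)*conj(-1) + 3*(5)*conj(-1) + 8*(0)*conj(0) + 6*(1)*conj(1)]
      = (1/24)[(27) + (6) + (-15) + (0) + (6)] = 24/24 = 1
Dimension check: dim(rho) = sum (mult * dim) = 1*1 + 1*1 + 2*2 + 0*3 + 1*3 = 9 = chi_rho(e) = 9.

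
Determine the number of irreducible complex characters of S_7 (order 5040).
15

Solution. The number of irreducible complex representations of a finite group equals its number of conjugacy classes. Conjugacy classes in S_7 correspond to cycle types, i.e. partitions of 7; there are p(7) = 15 of them, so S_7 (order 5040) has exactly 15 irreducible complex representations.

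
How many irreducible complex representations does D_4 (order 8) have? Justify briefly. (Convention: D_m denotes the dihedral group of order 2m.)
5

Solution. The number of irreducible complex representations of a finite group equals its number of conjugacy classes. D_4 has 5 conjugacy classes (n/2 + 3 for n even), so D_4 (order 8) has exactly 5 irreducible complex representations.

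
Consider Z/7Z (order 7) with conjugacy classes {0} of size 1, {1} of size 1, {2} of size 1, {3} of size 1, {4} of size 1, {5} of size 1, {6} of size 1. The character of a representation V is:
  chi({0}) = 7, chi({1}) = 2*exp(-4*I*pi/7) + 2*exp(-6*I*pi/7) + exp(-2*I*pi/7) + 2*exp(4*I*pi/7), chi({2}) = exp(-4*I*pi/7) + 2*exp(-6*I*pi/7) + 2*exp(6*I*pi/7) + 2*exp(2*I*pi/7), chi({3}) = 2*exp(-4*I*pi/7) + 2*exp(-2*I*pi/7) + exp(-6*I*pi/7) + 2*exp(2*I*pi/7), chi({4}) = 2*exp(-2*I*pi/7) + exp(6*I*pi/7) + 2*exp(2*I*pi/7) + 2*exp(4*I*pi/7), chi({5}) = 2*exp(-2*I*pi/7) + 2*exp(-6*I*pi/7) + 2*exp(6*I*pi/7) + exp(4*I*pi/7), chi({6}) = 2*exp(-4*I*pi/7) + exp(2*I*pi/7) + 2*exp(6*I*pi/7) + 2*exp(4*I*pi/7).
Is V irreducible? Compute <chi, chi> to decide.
Not irreducible (reducible): <chi, chi> = 13 > 1.

Working: <chi, chi> = (1/|G|) sum_C |C| * |chi(C)|^2 = (1/7)[1*|7|^2 + 1*|2*exp(-4*I*pi/7) + 2*exp(-6*I*pi/7) + exp(-2*I*pi/7) + 2*exp(4*I*pi/7)|^2 + 1*|exp(-4*I*pi/7) + 2*exp(-6*I*pi/7) + 2*exp(6*I*pi/7) + 2*exp(2*I*pi/7)|^2 + 1*|2*exp(-4*I*pi/7) + 2*exp(-2*I*pi/7) + exp(-6*I*pi/7) + 2*exp(2*I*pi/7)|^2 + 1*|2*exp(-2*I*pi/7) + exp(6*I*pi/7) + 2*exp(2*I*pi/7) + 2*exp(4*I*pi/7)|^2 + 1*|2*exp(-2*I*pi/7) + 2*exp(-6*I*pi/7) + 2*exp(6*I*pi/7) + exp(4*I*pi/7)|^2 + 1*|2*exp(-4*I*pi/7) + exp(2*I*pi/7) + 2*exp(6*I*pi/7) + 2*exp(4*I*pi/7)|^2]
  = (1/7)[(49) + (7) + (7) + (7) + (7) + (7) + (7)] = 91/7 = 13.
(Exp terms are combined using exp(i*s)*conj(exp(i*t)) = exp(i*(s-t)), and sums of them are collapsed using the identity that for every m > 1 the m distinct m-th roots of unity sum to 0, e.g. 1 + exp(2*I*pi/3) + exp(-2*I*pi/3) = 0.)
A character is irreducible iff <chi, chi> = 1, so this representation is reducible.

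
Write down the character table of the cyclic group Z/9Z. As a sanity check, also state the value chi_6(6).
Character table of Z/9Z (irreps indexed chi_0,...,chi_8 with chi_k(m) = zeta_9^(k*m), zeta_9 = exp(2*pi*i/9)):
  irrep \ class  {0} (size 1)  {1} (size 1)    {2} (size 1)    {3} (size 1)    {4} (size 1)    {5} (size 1)    {6} (size 1)    {7} (size 1)    {8} (size 1)  
  chi_0          1             1               1               1               1               1               1               1               1             
  chi_1          1             exp(2*I*pi/9)   exp(4*I*pi/9)   exp(2*I*pi/3)   exp(8*I*pi/9)   exp(-8*I*pi/9)  exp(-2*I*pi/3)  exp(-4*I*pi/9)  exp(-2*I*pi/9)
  chi_2          1             exp(4*I*pi/9)   exp(8*I*pi/9)   exp(-2*I*pi/3)  exp(-2*I*pi/9)  exp(2*I*pi/9)   exp(2*I*pi/3)   exp(-8*I*pi/9)  exp(-4*I*pi/9)
  chi_3          1             exp(2*I*pi/3)   exp(-2*I*pi/3)  1               exp(2*I*pi/3)   exp(-2*I*pi/3)  1               exp(2*I*pi/3)   exp(-2*I*pi/3)
  chi_4          1             exp(8*I*pi/9)   exp(-2*I*pi/9)  exp(2*I*pi/3)   exp(-4*I*pi/9)  exp(4*I*pi/9)   exp(-2*I*pi/3)  exp(2*I*pi/9)   exp(-8*I*pi/9)
  chi_5          1             exp(-8*I*pi/9)  exp(2*I*pi/9)   exp(-2*I*pi/3)  exp(4*I*pi/9)   exp(-4*I*pi/9)  exp(2*I*pi/3)   exp(-2*I*pi/9)  exp(8*I*pi/9) 
  chi_6          1             exp(-2*I*pi/3)  exp(2*I*pi/3)   1               exp(-2*I*pi/3)  exp(2*I*pi/3)   1               exp(-2*I*pi/3)  exp(2*I*pi/3) 
  chi_7          1             exp(-4*I*pi/9)  exp(-8*I*pi/9)  exp(2*I*pi/3)   exp(2*I*pi/9)   exp(-2*I*pi/9)  exp(-2*I*pi/3)  exp(8*I*pi/9)   exp(4*I*pi/9) 
  chi_8          1             exp(-2*I*pi/9)  exp(-4*I*pi/9)  exp(-2*I*pi/3)  exp(-8*I*pi/9)  exp(8*I*pi/9)   exp(2*I*pi/3)   exp(4*I*pi/9)   exp(2*I*pi/9) 

Spot check: chi_6(6) = zeta_9^(6*6) = zeta_9^36 = 1.

Details: Z/9Z is abelian, so all 9 irreducible complex representations are 1-dimensional. They are given by chi_k(m) = zeta_9^(k*m) for k = 0,...,8. Row orthogonality: sum_m chi_k(m) conj(chi_l(m)) = 9 * [k = l].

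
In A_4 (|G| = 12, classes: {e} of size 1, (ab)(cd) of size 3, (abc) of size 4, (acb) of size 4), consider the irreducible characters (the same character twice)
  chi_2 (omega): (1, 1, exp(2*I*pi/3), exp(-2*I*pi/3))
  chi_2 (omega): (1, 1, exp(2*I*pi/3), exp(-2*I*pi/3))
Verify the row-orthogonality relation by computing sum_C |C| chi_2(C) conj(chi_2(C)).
Sum = 12 = |G| = 12; so <chi_2, chi_2> = 1 (norm-1 confirms irreducibility).

Why: Compute term by term over conjugacy classes (|C| * chi_2(C) * conj(chi_2(C))):
  1*(1)*conj(1) + 3*(1)*conj(1) + 4*(exp(2*I*pi/3))*conj(exp(2*I*pi/3)) + 4*(exp(-2*I*pi/3))*conj(exp(-2*I*pi/3))
  = (1) + (3) + (4) + (4)
  = 12.
(Exp terms are combined using exp(i*s)*conj(exp(i*t)) = exp(i*(s-t)), and sums of them are collapsed using the identity that for every m > 1 the m distinct m-th roots of unity sum to 0, e.g. 1 + exp(2*I*pi/3) + exp(-2*I*pi/3) = 0.)
Dividing by |G| = 12 gives 12/12 = 1, matching the row-orthogonality relation <chi_2, chi_2> = [chi_2 = chi_2].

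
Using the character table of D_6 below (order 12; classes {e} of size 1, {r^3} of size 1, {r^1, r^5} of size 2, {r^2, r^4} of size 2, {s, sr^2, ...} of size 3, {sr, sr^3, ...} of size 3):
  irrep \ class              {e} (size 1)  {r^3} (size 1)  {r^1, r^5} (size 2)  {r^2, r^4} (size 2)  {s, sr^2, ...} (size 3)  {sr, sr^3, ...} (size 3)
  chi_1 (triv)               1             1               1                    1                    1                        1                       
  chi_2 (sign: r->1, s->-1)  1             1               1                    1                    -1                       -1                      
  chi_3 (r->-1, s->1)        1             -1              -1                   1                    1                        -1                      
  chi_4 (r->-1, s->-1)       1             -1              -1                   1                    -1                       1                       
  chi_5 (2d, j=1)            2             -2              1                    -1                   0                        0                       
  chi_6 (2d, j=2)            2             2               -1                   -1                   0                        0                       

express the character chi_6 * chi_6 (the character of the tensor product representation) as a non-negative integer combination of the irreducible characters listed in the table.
chi_6 tensor chi_6 = chi_1 + chi_2 + chi_6 (all other irreducibles have multiplicity 0).

Proof sketch: The character of a tensor product is the pointwise product (chi_6 * chi_6)(C) = chi_6(C) * chi_6(C):
  {e}: (2)*(2), {r^3}: (2)*(2), {r^1, r^5}: (-1)*(-1), {r^2, r^4}: (-1)*(-1), {s, sr^2, ...}: (0)*(0), {sr, sr^3, ...}: (0)*(0)
so (chi_6 * chi_6) takes values
  {e} -> 4, {r^3} -> 4, {r^1, r^5} -> 1, {r^2, r^4} -> 1, {s, sr^2, ...} -> 0, {sr, sr^3, ...} -> 0.
Now take the inner product of this character with each irreducible chi from the table, <chi_6*chi_6, chi> = (1/12) sum_C |C| (chi_6*chi_6)(C) conj(chi(C)):
  <chi_6*chi_6, chi_1> = (1/12)[1*(4)*conj(1) + 1*(4)*conj(1) + 2*(1)*conj(1) + 2*(1)*conj(1) + 3*(0)*conj(1) + 3*(0)*conj(1)]
      = (1/12)[(4) + (4) + (2) + (2) + (0) + (0)] = 12/12 = 1
  <chi_6*chi_6, chi_2> = (1/12)[1*(4)*conj(1) + 1*(4)*conj(1) + 2*(1)*conj(1) + 2*(1)*conj(1) + 3*(0)*conj(-1) + 3*(0)*conj(-1)]
      = (1/12)[(4) + (4) + (2) + (2) + (0) + (0)] = 12/12 = 1
  <chi_6*chi_6, chi_3> = (1/12)[1*(4)*conj(1) + 1*(4)*conj(-1) + 2*(1)*conj(-1) + 2*(1)*conj(1) + 3*(0)*conj(1) + 3*(0)*conj(-1)]
      = (1/12)[(4) + (-4) + (-2) + (2) + (0) + (0)] = 0/12 = 0
  <chi_6*chi_6, chi_4> = (1/12)[1*(4)*conj(1) + 1*(4)*conj(-1) + 2*(1)*conj(-1) + 2*(1)*conj(1) + 3*(0)*conj(-1) + 3*(0)*conj(1)]
      = (1/12)[(4) + (-4) + (-2) + (2) + (0) + (0)] = 0/12 = 0
  <chi_6*chi_6, chi_5> = (1/12)[1*(4)*conj(2) + 1*(4)*conj(-2) + 2*(1)*conj(1) + 2*(1)*conj(-1) + 3*(0)*conj(0) + 3*(0)*conj(0)]
      = (1/12)[(8) + (-8) + (2) + (-2) + (0) + (0)] = 0/12 = 0
  <chi_6*chi_6, chi_6> = (1/12)[1*(4)*conj(2) + 1*(4)*conj(2) + 2*(1)*conj(-1) + 2*(1)*conj(-1) + 3*(0)*conj(0) + 3*(0)*conj(0)]
      = (1/12)[(8) + (8) + (-2) + (-2) + (0) + (0)] = 12/12 = 1
Hence the multiplicities are chi_1: 1, chi_2: 1, chi_6: 1. Dimension check: dim(chi_6)*dim(chi_6) = 2*2 = 4 and sum (mult * dim) = 1*1 + 1*1 + 1*2 = 4.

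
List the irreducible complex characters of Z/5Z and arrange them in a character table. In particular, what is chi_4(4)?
Character table of Z/5Z (irreps indexed chi_0,...,chi_4 with chi_k(m) = zeta_5^(k*m), zeta_5 = exp(2*pi*i/5)):
  irrep \ class  {0} (size 1)  {1} (size 1)    {2} (size 1)    {3} (size 1)    {4} (size 1)  
  chi_0          1             1               1               1               1             
  chi_1          1             exp(2*I*pi/5)   exp(4*I*pi/5)   exp(-4*I*pi/5)  exp(-2*I*pi/5)
  chi_2          1             exp(4*I*pi/5)   exp(-2*I*pi/5)  exp(2*I*pi/5)   exp(-4*I*pi/5)
  chi_3          1             exp(-4*I*pi/5)  exp(2*I*pi/5)   exp(-2*I*pi/5)  exp(4*I*pi/5) 
  chi_4          1             exp(-2*I*pi/5)  exp(-4*I*pi/5)  exp(4*I*pi/5)   exp(2*I*pi/5) 

Spot check: chi_4(4) = zeta_5^(4*4) = zeta_5^16 = exp(2*I*pi/5).

Details: Z/5Z is abelian, so all 5 irreducible complex representations are 1-dimensional. They are given by chi_k(m) = zeta_5^(k*m) for k = 0,...,4. Row orthogonality: sum_m chi_k(m) conj(chi_l(m)) = 5 * [k = l].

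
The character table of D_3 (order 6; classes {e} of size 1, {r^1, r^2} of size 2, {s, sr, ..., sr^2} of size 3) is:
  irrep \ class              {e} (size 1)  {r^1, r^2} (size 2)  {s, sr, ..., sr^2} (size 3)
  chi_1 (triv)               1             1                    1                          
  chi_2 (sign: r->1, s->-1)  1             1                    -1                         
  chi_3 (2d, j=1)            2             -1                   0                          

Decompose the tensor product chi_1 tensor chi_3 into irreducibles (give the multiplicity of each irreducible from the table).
chi_1 tensor chi_3 = chi_3 (all other irreducibles have multiplicity 0).

Justification: The character of a tensor product is the pointwise product (chi_1 * chi_3)(C) = chi_1(C) * chi_3(C):
  {e}: (1)*(2), {r^1, r^2}: (1)*(-1), {s, sr, ..., sr^2}: (1)*(0)
so (chi_1 * chi_3) takes values
  {e} -> 2, {r^1, r^2} -> -1, {s, sr, ..., sr^2} -> 0.
Now take the inner product of this character with each irreducible chi from the table, <chi_1*chi_3, chi> = (1/6) sum_C |C| (chi_1*chi_3)(C) conj(chi(C)):
  <chi_1*chi_3, chi_1> = (1/6)[1*(2)*conj(1) + 2*(-1)*conj(1) + 3*(0)*conj(1)]
      = (1/6)[(2) + (-2) + (0)] = 0/6 = 0
  <chi_1*chi_3, chi_2> = (1/6)[1*(2)*conj(1) + 2*(-1)*conj(1) + 3*(0)*conj(-1)]
      = (1/6)[(2) + (-2) + (0)] = 0/6 = 0
  <chi_1*chi_3, chi_3> = (1/6)[1*(2)*conj(2) + 2*(-1)*conj(-1) + 3*(0)*conj(0)]
      = (1/6)[(4) + (2) + (0)] = 6/6 = 1
Hence the multiplicities are chi_3: 1. Dimension check: dim(chi_1)*dim(chi_3) = 1*2 = 2 and sum (mult * dim) = 1*2 = 2.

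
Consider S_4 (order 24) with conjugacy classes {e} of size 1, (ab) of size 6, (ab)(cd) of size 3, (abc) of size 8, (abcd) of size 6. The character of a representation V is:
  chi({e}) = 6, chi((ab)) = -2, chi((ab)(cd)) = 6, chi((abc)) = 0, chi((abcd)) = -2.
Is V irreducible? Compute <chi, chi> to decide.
Not irreducible (reducible): <chi, chi> = 8 > 1.

Details: <chi, chi> = (1/|G|) sum_C |C| * |chi(C)|^2 = (1/24)[1*|6|^2 + 6*|-2|^2 + 3*|6|^2 + 8*|0|^2 + 6*|-2|^2]
  = (1/24)[(36) + (24) + (108) + (0) + (24)] = 192/24 = 8.
A character is irreducible iff <chi, chi> = 1, so this representation is reducible.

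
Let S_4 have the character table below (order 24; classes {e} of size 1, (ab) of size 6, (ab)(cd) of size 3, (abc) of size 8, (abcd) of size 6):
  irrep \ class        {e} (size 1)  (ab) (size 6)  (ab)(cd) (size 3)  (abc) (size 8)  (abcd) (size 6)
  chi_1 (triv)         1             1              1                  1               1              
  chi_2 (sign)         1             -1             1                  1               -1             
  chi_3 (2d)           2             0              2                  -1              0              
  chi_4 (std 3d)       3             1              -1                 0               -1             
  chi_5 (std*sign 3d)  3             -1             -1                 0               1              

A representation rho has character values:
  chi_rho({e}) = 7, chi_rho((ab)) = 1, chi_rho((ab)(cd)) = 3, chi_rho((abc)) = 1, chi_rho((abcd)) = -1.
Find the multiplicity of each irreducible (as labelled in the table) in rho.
Multiplicities: chi_1: 1, chi_2: 1, chi_3: 1, chi_4: 1, chi_5: 0.

Why: Use <chi_rho, chi> = (1/|G|) sum_C |C| * chi_rho(C) * conj(chi(C)) with |G| = 24 for each irreducible chi in the table:
  <chi_rho, chi_1> = (1/24)[1*(7)*conj(1) + 6*(1)*conj(1) + 3*(3)*conj(1) + 8*(1)*conj(1) + 6*(-1)*conj(1)]
      = (1/24)[(7) + (6) + (9) + (8) + (-6)] = 24/24 = 1
  <chi_rho, chi_2> = (1/24)[1*(7)*conj(1) + 6*(1)*conj(-1) + 3*(3)*conj(1) + 8*(1)*conj(1) + 6*(-1)*conj(-1)]
      = (1/24)[(7) + (-6) + (9) + (8) + (6)] = 24/24 = 1
  <chi_rho, chi_3> = (1/24)[1*(7)*conj(2) + 6*(1)*conj(0) + 3*(3)*conj(2) + 8*(1)*conj(-1) + 6*(-1)*conj(0)]
      = (1/24)[(14) + (0) + (18) + (-8) + (0)] = 24/24 = 1
  <chi_rho, chi_4> = (1/24)[1*(7)*conj(3) + 6*(1)*conj(1) + 3*(3)*conj(-1) + 8*(1)*conj(0) + 6*(-1)*conj(-1)]
      = (1/24)[(21) + (6) + (-9) + (0) + (6)] = 24/24 = 1
  <chi_rho, chi_5> = (1/24)[1*(7)*conj(3) + 6*(1)*conj(-1) + 3*(3)*conj(-1) + 8*(1)*conj(0) + 6*(-1)*conj(1)]
      = (1/24)[(21) + (-6) + (-9) + (0) + (-6)] = 0/24 = 0
Dimension check: dim(rho) = sum (mult * dim) = 1*1 + 1*1 + 1*2 + 1*3 + 0*3 = 7 = chi_rho(e) = 7.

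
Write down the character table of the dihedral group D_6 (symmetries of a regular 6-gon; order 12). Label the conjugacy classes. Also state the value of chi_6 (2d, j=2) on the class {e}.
Conjugacy classes: {e} of size 1, {r^3} of size 1, {r^1, r^5} of size 2, {r^2, r^4} of size 2, {s, sr^2, ...} of size 3, {sr, sr^3, ...} of size 3.
Character table:
  irrep \ class              {e} (size 1)  {r^3} (size 1)  {r^1, r^5} (size 2)  {r^2, r^4} (size 2)  {s, sr^2, ...} (size 3)  {sr, sr^3, ...} (size 3)
  chi_1 (triv)               1             1               1                    1                    1                        1                       
  chi_2 (sign: r->1, s->-1)  1             1               1                    1                    -1                       -1                      
  chi_3 (r->-1, s->1)        1             -1              -1                   1                    1                        -1                      
  chi_4 (r->-1, s->-1)       1             -1              -1                   1                    -1                       1                       
  chi_5 (2d, j=1)            2             -2              1                    -1                   0                        0                       
  chi_6 (2d, j=2)            2             2               -1                   -1                   0                        0                       

Spot check: chi_6 (2d, j=2) on {e} = 2.

Proof sketch: D_6 has order 2*6 = 12 with 6 conjugacy classes, hence 6 irreducibles. Sum of squared dims 1 + 1 + 1 + 1 + 4 + 4 = 12 = |G|. Linear characters come from the abelianisation; the 2-dimensional irreps have character r^k -> 2*cos(2*pi*j*k/6), reflections -> 0.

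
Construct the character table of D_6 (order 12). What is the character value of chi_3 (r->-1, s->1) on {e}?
Conjugacy classes: {e} of size 1, {r^3} of size 1, {r^1, r^5} of size 2, {r^2, r^4} of size 2, {s, sr^2, ...} of size 3, {sr, sr^3, ...} of size 3.
Character table:
  irrep \ class              {e} (size 1)  {r^3} (size 1)  {r^1, r^5} (size 2)  {r^2, r^4} (size 2)  {s, sr^2, ...} (size 3)  {sr, sr^3, ...} (size 3)
  chi_1 (triv)               1             1               1                    1                    1                        1                       
  chi_2 (sign: r->1, s->-1)  1             1               1                    1                    -1                       -1                      
  chi_3 (r->-1, s->1)        1             -1              -1                   1                    1                        -1                      
  chi_4 (r->-1, s->-1)       1             -1              -1                   1                    -1                       1                       
  chi_5 (2d, j=1)            2             -2              1                    -1                   0                        0                       
  chi_6 (2d, j=2)            2             2               -1                   -1                   0                        0                       

Spot check: chi_3 (r->-1, s->1) on {e} = 1.

Explanation: D_6 has order 2*6 = 12 with 6 conjugacy classes, hence 6 irreducibles. Sum of squared dims 1 + 1 + 1 + 1 + 4 + 4 = 12 = |G|. Linear characters come from the abelianisation; the 2-dimensional irreps have character r^k -> 2*cos(2*pi*j*k/6), reflections -> 0.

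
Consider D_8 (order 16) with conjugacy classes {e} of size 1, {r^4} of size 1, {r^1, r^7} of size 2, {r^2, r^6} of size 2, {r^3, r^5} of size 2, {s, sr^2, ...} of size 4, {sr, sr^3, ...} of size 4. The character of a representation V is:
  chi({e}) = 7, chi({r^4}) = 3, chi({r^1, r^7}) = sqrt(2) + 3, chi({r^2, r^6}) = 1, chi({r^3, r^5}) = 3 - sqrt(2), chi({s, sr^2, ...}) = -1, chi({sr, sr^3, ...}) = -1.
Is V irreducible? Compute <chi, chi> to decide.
Not irreducible (reducible): <chi, chi> = 7 > 1.

Explanation: <chi, chi> = (1/|G|) sum_C |C| * |chi(C)|^2 = (1/16)[1*|7|^2 + 1*|3|^2 + 2*|sqrt(2) + 3|^2 + 2*|1|^2 + 2*|3 - sqrt(2)|^2 + 4*|-1|^2 + 4*|-1|^2]
  = (1/16)[(49) + (9) + (12*sqrt(2) + 22) + (2) + (22 - 12*sqrt(2)) + (4) + (4)] = 112/16 = 7.
A character is irreducible iff <chi, chi> = 1, so this representation is reducible.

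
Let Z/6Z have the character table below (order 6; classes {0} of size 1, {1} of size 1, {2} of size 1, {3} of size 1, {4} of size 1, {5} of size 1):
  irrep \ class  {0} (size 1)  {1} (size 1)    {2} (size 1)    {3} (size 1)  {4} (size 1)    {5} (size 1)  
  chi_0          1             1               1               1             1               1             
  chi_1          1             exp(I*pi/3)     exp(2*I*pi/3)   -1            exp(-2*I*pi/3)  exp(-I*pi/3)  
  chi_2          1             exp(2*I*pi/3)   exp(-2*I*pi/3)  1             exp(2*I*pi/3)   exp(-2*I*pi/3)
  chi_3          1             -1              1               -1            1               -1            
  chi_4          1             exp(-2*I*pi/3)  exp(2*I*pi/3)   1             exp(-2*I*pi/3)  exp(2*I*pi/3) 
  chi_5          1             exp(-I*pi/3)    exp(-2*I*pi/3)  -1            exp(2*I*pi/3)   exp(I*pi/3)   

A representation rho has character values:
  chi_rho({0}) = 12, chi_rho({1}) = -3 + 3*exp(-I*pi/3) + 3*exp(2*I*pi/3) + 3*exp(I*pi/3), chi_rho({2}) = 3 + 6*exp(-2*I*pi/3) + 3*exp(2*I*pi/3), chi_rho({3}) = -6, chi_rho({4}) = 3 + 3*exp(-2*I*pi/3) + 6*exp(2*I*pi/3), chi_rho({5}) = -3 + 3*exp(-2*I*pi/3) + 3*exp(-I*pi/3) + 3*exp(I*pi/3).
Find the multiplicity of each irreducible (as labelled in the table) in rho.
Multiplicities: chi_0: 0, chi_1: 3, chi_2: 3, chi_3: 3, chi_4: 0, chi_5: 3.

Explanation: Use <chi_rho, chi> = (1/|G|) sum_C |C| * chi_rho(C) * conj(chi(C)) with |G| = 6 for each irreducible chi in the table:
  <chi_rho, chi_0> = (1/6)[1*(12)*conj(1) + 1*(-3 + 3*exp(-I*pi/3) + 3*exp(2*I*pi/3) + 3*exp(I*pi/3))*conj(1) + 1*(3 + 6*exp(-2*I*pi/3) + 3*exp(2*I*pi/3))*conj(1) + 1*(-6)*conj(1) + 1*(3 + 3*exp(-2*I*pi/3) + 6*exp(2*I*pi/3))*conj(1) + 1*(-3 + 3*exp(-2*I*pi/3) + 3*exp(-I*pi/3) + 3*exp(I*pi/3))*conj(1)]
      = (1/6)[(12) + (-3 + 3*exp(-I*pi/3) + 3*exp(2*I*pi/3) + 3*exp(I*pi/3)) + (3 + 6*exp(-2*I*pi/3) + 3*exp(2*I*pi/3)) + (-6) + (3 + 3*exp(-2*I*pi/3) + 6*exp(2*I*pi/3)) + (-3 + 3*exp(-2*I*pi/3) + 3*exp(-I*pi/3) + 3*exp(I*pi/3))] = 0/6 = 0
  <chi_rho, chi_1> = (1/6)[1*(12)*conj(1) + 1*(-3 + 3*exp(-I*pi/3) + 3*exp(2*I*pi/3) + 3*exp(I*pi/3))*conj(exp(I*pi/3)) + 1*(3 + 6*exp(-2*I*pi/3) + 3*exp(2*I*pi/3))*conj(exp(2*I*pi/3)) + 1*(-6)*conj(-1) + 1*(3 + 3*exp(-2*I*pi/3) + 6*exp(2*I*pi/3))*conj(exp(-2*I*pi/3)) + 1*(-3 + 3*exp(-2*I*pi/3) + 3*exp(-I*pi/3) + 3*exp(I*pi/3))*conj(exp(-I*pi/3))]
      = (1/6)[(12) + (3 + 3*exp(-2*I*pi/3) - 3*exp(-I*pi/3) + 3*exp(I*pi/3)) + (3 + 3*exp(-2*I*pi/3) + 6*exp(2*I*pi/3)) + (6) + (3 + 6*exp(-2*I*pi/3) + 3*exp(2*I*pi/3)) + (3 - 3*exp(I*pi/3) + 3*exp(-I*pi/3) + 3*exp(2*I*pi/3))] = 18/6 = 3
  <chi_rho, chi_2> = (1/6)[1*(12)*conj(1) + 1*(-3 + 3*exp(-I*pi/3) + 3*exp(2*I*pi/3) + 3*exp(I*pi/3))*conj(exp(2*I*pi/3)) + 1*(3 + 6*exp(-2*I*pi/3) + 3*exp(2*I*pi/3))*conj(exp(-2*I*pi/3)) + 1*(-6)*conj(1) + 1*(3 + 3*exp(-2*I*pi/3) + 6*exp(2*I*pi/3))*conj(exp(2*I*pi/3)) + 1*(-3 + 3*exp(-2*I*pi/3) + 3*exp(-I*pi/3) + 3*exp(I*pi/3))*conj(exp(-2*I*pi/3))]
      = (1/6)[(12) + (3) + (3) + (-6) + (3) + (3)] = 18/6 = 3
  <chi_rho, chi_3> = (1/6)[1*(12)*conj(1) + 1*(-3 + 3*exp(-I*pi/3) + 3*exp(2*I*pi/3) + 3*exp(I*pi/3))*conj(-1) + 1*(3 + 6*exp(-2*I*pi/3) + 3*exp(2*I*pi/3))*conj(1) + 1*(-6)*conj(-1) + 1*(3 + 3*exp(-2*I*pi/3) + 6*exp(2*I*pi/3))*conj(1) + 1*(-3 + 3*exp(-2*I*pi/3) + 3*exp(-I*pi/3) + 3*exp(I*pi/3))*conj(-1)]
      = (1/6)[(12) + (3 - 3*exp(I*pi/3) - 3*exp(2*I*pi/3) - 3*exp(-I*pi/3)) + (3 + 6*exp(-2*I*pi/3) + 3*exp(2*I*pi/3)) + (6) + (3 + 3*exp(-2*I*pi/3) + 6*exp(2*I*pi/3)) + (3 - 3*exp(I*pi/3) - 3*exp(-I*pi/3) - 3*exp(-2*I*pi/3))] = 18/6 = 3
  <chi_rho, chi_4> = (1/6)[1*(12)*conj(1) + 1*(-3 + 3*exp(-I*pi/3) + 3*exp(2*I*pi/3) + 3*exp(I*pi/3))*conj(exp(-2*I*pi/3)) + 1*(3 + 6*exp(-2*I*pi/3) + 3*exp(2*I*pi/3))*conj(exp(2*I*pi/3)) + 1*(-6)*conj(1) + 1*(3 + 3*exp(-2*I*pi/3) + 6*exp(2*I*pi/3))*conj(exp(-2*I*pi/3)) + 1*(-3 + 3*exp(-2*I*pi/3) + 3*exp(-I*pi/3) + 3*exp(I*pi/3))*conj(exp(2*I*pi/3))]
      = (1/6)[(12) + (-3 + 3*exp(-2*I*pi/3) - 3*exp(2*I*pi/3) + 3*exp(I*pi/3)) + (3 + 3*exp(-2*I*pi/3) + 6*exp(2*I*pi/3)) + (-6) + (3 + 6*exp(-2*I*pi/3) + 3*exp(2*I*pi/3)) + (-3 + 3*exp(-I*pi/3) + 3*exp(2*I*pi/3) - 3*exp(-2*I*pi/3))] = 0/6 = 0
  <chi_rho, chi_5> = (1/6)[1*(12)*conj(1) + 1*(-3 + 3*exp(-I*pi/3) + 3*exp(2*I*pi/3) + 3*exp(I*pi/3))*conj(exp(-I*pi/3)) + 1*(3 + 6*exp(-2*I*pi/3) + 3*exp(2*I*pi/3))*conj(exp(-2*I*pi/3)) + 1*(-6)*conj(-1) + 1*(3 + 3*exp(-2*I*pi/3) + 6*exp(2*I*pi/3))*conj(exp(2*I*pi/3)) + 1*(-3 + 3*exp(-2*I*pi/3) + 3*exp(-I*pi/3) + 3*exp(I*pi/3))*conj(exp(I*pi/3))]
      = (1/6)[(12) + (-3) + (3) + (6) + (3) + (-3)] = 18/6 = 3
(Exp terms are combined using exp(i*s)*conj(exp(i*t)) = exp(i*(s-t)), and sums of them are collapsed using the identity that for every m > 1 the m distinct m-th roots of unity sum to 0, e.g. 1 + exp(2*I*pi/3) + exp(-2*I*pi/3) = 0.)
Dimension check: dim(rho) = sum (mult * dim) = 0*1 + 3*1 + 3*1 + 3*1 + 0*1 + 3*1 = 12 = chi_rho(e) = 12.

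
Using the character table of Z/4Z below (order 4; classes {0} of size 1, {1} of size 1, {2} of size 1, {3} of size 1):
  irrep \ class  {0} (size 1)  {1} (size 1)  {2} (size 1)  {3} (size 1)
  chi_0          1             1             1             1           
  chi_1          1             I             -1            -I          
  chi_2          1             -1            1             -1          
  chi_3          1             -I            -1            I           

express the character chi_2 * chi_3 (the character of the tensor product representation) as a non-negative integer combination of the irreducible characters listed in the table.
chi_2 tensor chi_3 = chi_1 (all other irreducibles have multiplicity 0).

Justification: The character of a tensor product is the pointwise product (chi_2 * chi_3)(C) = chi_2(C) * chi_3(C):
  {0}: (1)*(1), {1}: (-1)*(-I), {2}: (1)*(-1), {3}: (-1)*(I)
so (chi_2 * chi_3) takes values
  {0} -> 1, {1} -> I, {2} -> -1, {3} -> -I.
Now take the inner product of this character with each irreducible chi from the table, <chi_2*chi_3, chi> = (1/4) sum_C |C| (chi_2*chi_3)(C) conj(chi(C)):
  <chi_2*chi_3, chi_0> = (1/4)[1*(1)*conj(1) + 1*(I)*conj(1) + 1*(-1)*conj(1) + 1*(-I)*conj(1)]
      = (1/4)[(1) + (I) + (-1) + (-I)] = 0/4 = 0
  <chi_2*chi_3, chi_1> = (1/4)[1*(1)*conj(1) + 1*(I)*conj(I) + 1*(-1)*conj(-1) + 1*(-I)*conj(-I)]
      = (1/4)[(1) + (1) + (1) + (1)] = 4/4 = 1
  <chi_2*chi_3, chi_2> = (1/4)[1*(1)*conj(1) + 1*(I)*conj(-1) + 1*(-1)*conj(1) + 1*(-I)*conj(-1)]
      = (1/4)[(1) + (-I) + (-1) + (I)] = 0/4 = 0
  <chi_2*chi_3, chi_3> = (1/4)[1*(1)*conj(1) + 1*(I)*conj(-I) + 1*(-1)*conj(-1) + 1*(-I)*conj(I)]
      = (1/4)[(1) + (-1) + (1) + (-1)] = 0/4 = 0
(Exp terms are combined using exp(i*s)*conj(exp(i*t)) = exp(i*(s-t)), and sums of them are collapsed using the identity that for every m > 1 the m distinct m-th roots of unity sum to 0, e.g. 1 + exp(2*I*pi/3) + exp(-2*I*pi/3) = 0.)
Hence the multiplicities are chi_1: 1. Dimension check: dim(chi_2)*dim(chi_3) = 1*1 = 1 and sum (mult * dim) = 1*1 = 1.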